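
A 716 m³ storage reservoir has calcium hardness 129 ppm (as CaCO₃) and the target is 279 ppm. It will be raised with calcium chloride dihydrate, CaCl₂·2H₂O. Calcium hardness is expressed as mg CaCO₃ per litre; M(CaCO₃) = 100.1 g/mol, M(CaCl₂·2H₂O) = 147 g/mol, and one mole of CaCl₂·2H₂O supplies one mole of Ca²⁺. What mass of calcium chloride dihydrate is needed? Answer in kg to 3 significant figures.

Volume: 716 m³ = 716,000 L.
Hardness to add: (279 − 129) = 150 mg/L as CaCO₃ × 716,000 L = 107,400 g as CaCO₃.
Moles of Ca²⁺ (1 mol Ca²⁺ ≡ 1 mol CaCO₃): 107,400 / 100.1 g/mol = 1073 mol.
Mass of CaCl₂·2H₂O: 1073 × 147 = 157,700 g.

158 kg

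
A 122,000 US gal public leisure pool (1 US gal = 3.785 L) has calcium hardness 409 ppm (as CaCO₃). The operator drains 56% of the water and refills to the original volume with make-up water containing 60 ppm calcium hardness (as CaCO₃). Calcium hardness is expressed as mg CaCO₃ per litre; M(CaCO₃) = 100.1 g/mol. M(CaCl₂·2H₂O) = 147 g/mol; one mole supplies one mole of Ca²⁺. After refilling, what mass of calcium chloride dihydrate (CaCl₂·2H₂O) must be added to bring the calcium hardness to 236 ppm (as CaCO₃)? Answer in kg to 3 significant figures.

15.2 kg

Volume: 122,000 US gal × 3.785 L/gal = 461,770 L.
After draining 56% and refilling: 409 × 0.44 + 60 × 0.56 = 213.56 ppm.
Deficit to target: 236 − 213.56 = 22.44 mg/L.
As CaCO₃: 22.44 mg/L × 461,770 L = 10,360 g; ÷ 100.1 = 103.5 mol Ca²⁺.
Mass: 103.5 × 147 = 15,220 g.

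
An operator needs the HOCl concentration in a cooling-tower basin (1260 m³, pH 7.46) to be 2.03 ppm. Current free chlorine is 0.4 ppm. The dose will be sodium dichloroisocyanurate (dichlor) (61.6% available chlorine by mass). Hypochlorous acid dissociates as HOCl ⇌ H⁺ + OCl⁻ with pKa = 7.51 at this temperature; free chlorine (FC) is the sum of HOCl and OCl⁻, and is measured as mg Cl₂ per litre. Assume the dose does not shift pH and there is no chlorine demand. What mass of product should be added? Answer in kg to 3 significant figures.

Volume: 1260 m³ = 1,260,000 L.
[OCl⁻]/[HOCl] = 10^(pH − pKa) = 10^(7.46 − 7.51) = 0.8913; fraction as HOCl = 1/(1 + 0.8913) = 0.5288.
Free chlorine required for 2.03 ppm HOCl: 2.03 / 0.5288 = 3.839 ppm.
FC to add: 3.839 − 0.4 = 3.439 mg/L as Cl₂.
Cl₂ equivalent: 3.439 mg/L × 1,260,000 L = 4333 g.
Product at 61.6% available Cl: 4333 / 0.616 = 7035 g.

7.03 kg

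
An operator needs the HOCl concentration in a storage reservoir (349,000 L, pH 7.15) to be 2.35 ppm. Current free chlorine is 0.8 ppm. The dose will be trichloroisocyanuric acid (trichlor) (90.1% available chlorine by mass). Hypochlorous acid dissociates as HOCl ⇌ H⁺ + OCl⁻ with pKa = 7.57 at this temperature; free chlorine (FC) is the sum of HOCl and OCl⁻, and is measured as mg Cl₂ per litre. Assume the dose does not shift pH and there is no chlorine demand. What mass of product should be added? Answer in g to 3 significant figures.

946 g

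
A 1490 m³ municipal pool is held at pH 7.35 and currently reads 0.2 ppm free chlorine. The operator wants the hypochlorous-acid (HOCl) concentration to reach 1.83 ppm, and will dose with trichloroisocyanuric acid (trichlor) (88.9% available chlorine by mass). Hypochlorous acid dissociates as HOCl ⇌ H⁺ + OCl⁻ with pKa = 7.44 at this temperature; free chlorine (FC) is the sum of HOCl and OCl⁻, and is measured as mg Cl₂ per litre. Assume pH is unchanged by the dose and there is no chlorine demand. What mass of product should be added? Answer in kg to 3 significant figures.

Volume: 1490 m³ = 1,490,000 L.
[OCl⁻]/[HOCl] = 10^(pH − pKa) = 10^(7.35 − 7.44) = 0.8128; fraction as HOCl = 1/(1 + 0.8128) = 0.5516.
Free chlorine required for 1.83 ppm HOCl: 1.83 / 0.5516 = 3.317 ppm.
FC to add: 3.317 − 0.2 = 3.117 mg/L as Cl₂.
Cl₂ equivalent: 3.117 mg/L × 1,490,000 L = 4645 g.
Product at 88.9% available Cl: 4645 / 0.889 = 5225 g.

5.23 kg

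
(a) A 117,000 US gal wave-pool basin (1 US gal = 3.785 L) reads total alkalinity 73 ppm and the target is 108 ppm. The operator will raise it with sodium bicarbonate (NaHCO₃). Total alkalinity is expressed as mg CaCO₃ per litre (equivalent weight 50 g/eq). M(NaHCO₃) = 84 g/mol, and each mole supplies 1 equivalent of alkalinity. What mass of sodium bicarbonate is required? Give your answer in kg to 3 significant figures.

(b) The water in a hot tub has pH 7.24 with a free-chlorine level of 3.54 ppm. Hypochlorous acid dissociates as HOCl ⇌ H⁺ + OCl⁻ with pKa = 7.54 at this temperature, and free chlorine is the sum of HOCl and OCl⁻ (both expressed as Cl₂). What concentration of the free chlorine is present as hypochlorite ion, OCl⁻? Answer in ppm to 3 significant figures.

(a) 26.0 kg; (b) 1.18 ppm

(a) Volume: 117,000 US gal × 3.785 L/gal = 442,845 L.
(a) Alkalinity to add: (108 − 73) = 35 mg/L as CaCO₃ × 442,845 L = 15,500 g as CaCO₃.
(a) Equivalents: 15,500 g ÷ 50 g/eq = 310 eq.
(a) NaHCO₃ supplies 1 eq per mole → 310 mol.
(a) Mass: 310 mol × 84 g/mol = 26,040 g.

(b) [OCl⁻]/[HOCl] = 10^(pH − pKa) = 10^(7.24 − 7.54) = 10^-0.30 = 0.5012.
(b) Fraction as HOCl = 1 / (1 + 0.5012) = 0.6661.
(b) OCl⁻ = (1 − 0.6661) × 3.54 ppm = 1.182 ppm.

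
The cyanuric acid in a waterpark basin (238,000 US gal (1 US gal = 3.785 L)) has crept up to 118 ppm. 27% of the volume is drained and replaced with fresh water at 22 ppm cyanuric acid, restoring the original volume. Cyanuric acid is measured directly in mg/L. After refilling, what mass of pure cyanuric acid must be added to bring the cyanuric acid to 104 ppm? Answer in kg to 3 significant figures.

Volume: 238,000 US gal × 3.785 L/gal = 900,830 L.
After draining 27% and refilling: 118 × 0.73 + 22 × 0.27 = 92.08 ppm.
Deficit to target: 104 − 92.08 = 11.92 mg/L.
Mass: 11.92 mg/L × 900,830 L = 10,740 g cyanuric acid.

10.7 kg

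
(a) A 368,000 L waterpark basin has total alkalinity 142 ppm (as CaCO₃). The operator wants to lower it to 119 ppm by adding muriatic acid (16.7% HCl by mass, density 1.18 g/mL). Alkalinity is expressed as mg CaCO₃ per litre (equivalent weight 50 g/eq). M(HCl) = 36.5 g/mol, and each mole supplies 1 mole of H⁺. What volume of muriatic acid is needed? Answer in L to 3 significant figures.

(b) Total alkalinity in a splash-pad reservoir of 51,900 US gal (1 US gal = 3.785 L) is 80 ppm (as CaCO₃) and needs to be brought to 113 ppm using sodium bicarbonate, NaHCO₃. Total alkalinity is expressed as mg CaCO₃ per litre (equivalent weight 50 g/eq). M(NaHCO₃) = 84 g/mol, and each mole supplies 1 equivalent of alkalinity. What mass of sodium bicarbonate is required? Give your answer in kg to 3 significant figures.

(a) Alkalinity to neutralize: (142 − 119) = 23 mg/L as CaCO₃ × 368,000 L = 8464 g as CaCO₃.
(a) Equivalents of H⁺ required: 8464 ÷ 50 g/eq = 169.3 eq = 169.3 mol HCl.
(a) Mass of HCl: 169.3 × 36.5 = 6179 g.
(a) Mass of 16.7% solution: 6179 / 0.167 = 37,000 g.
(a) Volume: 37,000 g ÷ 1.18 g/mL = 31,350 mL.

(b) Volume: 51,900 US gal × 3.785 L/gal = 196,442 L.
(b) Alkalinity to add: (113 − 80) = 33 mg/L as CaCO₃ × 196,442 L = 6483 g as CaCO₃.
(b) Equivalents: 6483 g ÷ 50 g/eq = 129.7 eq.
(b) NaHCO₃ supplies 1 eq per mole → 129.7 mol.
(b) Mass: 129.7 mol × 84 g/mol = 10,890 g.

(a) 31.4 L; (b) 10.9 kg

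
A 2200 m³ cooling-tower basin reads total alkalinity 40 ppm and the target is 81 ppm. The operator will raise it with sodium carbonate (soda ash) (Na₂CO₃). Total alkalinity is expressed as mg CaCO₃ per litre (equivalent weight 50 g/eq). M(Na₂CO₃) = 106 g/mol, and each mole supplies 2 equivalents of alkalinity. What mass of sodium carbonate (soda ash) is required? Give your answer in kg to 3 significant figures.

95.6 kg

Volume: 2200 m³ = 2,200,000 L.
Alkalinity to add: (81 − 40) = 41 mg/L as CaCO₃ × 2,200,000 L = 90,200 g as CaCO₃.
Equivalents: 90,200 g ÷ 50 g/eq = 1804 eq.
Each mole of Na₂CO₃ supplies 2 eq, so 1804 / 2 = 902 mol.
Mass: 902 mol × 106 g/mol = 95,610 g.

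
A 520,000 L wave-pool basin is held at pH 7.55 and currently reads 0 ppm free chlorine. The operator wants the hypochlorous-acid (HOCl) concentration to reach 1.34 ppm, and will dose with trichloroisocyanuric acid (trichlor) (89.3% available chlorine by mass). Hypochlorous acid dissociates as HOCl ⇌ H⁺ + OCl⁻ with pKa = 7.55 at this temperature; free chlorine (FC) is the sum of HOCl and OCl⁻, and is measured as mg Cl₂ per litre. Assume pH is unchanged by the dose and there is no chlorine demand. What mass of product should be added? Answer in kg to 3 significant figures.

[OCl⁻]/[HOCl] = 10^(pH − pKa) = 10^(7.55 − 7.55) = 1; fraction as HOCl = 1/(1 + 1) = 0.5.
Free chlorine required for 1.34 ppm HOCl: 1.34 / 0.5 = 2.68 ppm.
FC to add: 2.68 − 0 = 2.68 mg/L as Cl₂.
Cl₂ equivalent: 2.68 mg/L × 520,000 L = 1394 g.
Product at 89.3% available Cl: 1394 / 0.893 = 1561 g.

1.56 kg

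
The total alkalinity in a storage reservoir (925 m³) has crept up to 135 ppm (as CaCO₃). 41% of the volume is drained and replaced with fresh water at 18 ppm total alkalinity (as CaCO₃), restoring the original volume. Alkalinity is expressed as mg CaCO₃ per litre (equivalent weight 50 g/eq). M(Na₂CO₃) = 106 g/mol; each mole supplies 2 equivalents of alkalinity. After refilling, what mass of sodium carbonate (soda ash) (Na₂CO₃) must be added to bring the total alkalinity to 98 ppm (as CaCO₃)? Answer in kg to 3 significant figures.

Volume: 925 m³ = 925,000 L.
After draining 41% and refilling: 135 × 0.59 + 18 × 0.41 = 87.03 ppm.
Deficit to target: 98 − 87.03 = 10.97 mg/L.
As CaCO₃: 10.97 mg/L × 925,000 L = 10,150 g; ÷ 50 g/eq ÷ 2 = 101.5 mol Na₂CO₃.
Mass: 101.5 × 106 = 10,760 g.

10.8 kg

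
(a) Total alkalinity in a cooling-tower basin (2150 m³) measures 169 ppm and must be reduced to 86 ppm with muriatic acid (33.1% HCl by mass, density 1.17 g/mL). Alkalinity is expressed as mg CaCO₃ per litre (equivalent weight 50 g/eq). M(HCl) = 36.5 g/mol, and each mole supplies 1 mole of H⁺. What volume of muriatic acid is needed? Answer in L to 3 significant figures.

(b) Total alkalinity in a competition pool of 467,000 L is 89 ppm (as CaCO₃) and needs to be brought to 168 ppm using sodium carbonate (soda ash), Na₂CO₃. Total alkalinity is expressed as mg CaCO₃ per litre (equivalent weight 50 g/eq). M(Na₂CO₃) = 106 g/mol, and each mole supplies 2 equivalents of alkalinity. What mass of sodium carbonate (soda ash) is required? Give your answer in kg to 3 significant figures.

(a) 336 L; (b) 39.1 kg

(a) Volume: 2150 m³ = 2,150,000 L.
(a) Alkalinity to neutralize: (169 − 86) = 83 mg/L as CaCO₃ × 2,150,000 L = 178,400 g as CaCO₃.
(a) Equivalents of H⁺ required: 178,400 ÷ 50 g/eq = 3569 eq = 3569 mol HCl.
(a) Mass of HCl: 3569 × 36.5 = 130,300 g.
(a) Mass of 33.1% solution: 130,300 / 0.331 = 393,600 g.
(a) Volume: 393,600 g ÷ 1.17 g/mL = 336,400 mL.

(b) Alkalinity to add: (168 − 89) = 79 mg/L as CaCO₃ × 467,000 L = 36,890 g as CaCO₃.
(b) Equivalents: 36,890 g ÷ 50 g/eq = 737.9 eq.
(b) Each mole of Na₂CO₃ supplies 2 eq, so 737.9 / 2 = 368.9 mol.
(b) Mass: 368.9 mol × 106 g/mol = 39,110 g.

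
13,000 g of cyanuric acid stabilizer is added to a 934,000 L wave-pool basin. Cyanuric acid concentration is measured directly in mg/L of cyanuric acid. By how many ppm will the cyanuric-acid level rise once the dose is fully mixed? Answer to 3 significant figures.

13.9 ppm

Rise: 13,000 g / 934,000 L × 1000 = 13.92 mg/L.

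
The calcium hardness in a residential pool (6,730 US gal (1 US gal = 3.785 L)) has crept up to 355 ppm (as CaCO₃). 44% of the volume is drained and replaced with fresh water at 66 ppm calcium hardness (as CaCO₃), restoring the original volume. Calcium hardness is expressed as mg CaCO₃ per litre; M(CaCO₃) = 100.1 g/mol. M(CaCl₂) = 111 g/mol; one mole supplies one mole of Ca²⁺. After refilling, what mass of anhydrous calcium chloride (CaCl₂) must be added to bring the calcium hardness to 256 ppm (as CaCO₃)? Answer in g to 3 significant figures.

Volume: 6,730 US gal × 3.785 L/gal = 25,473 L.
After draining 44% and refilling: 355 × 0.56 + 66 × 0.44 = 227.84 ppm.
Deficit to target: 256 − 227.84 = 28.16 mg/L.
As CaCO₃: 28.16 mg/L × 25,473 L = 717.3 g; ÷ 100.1 = 7.166 mol Ca²⁺.
Mass: 7.166 × 111 = 795.4 g.

795 g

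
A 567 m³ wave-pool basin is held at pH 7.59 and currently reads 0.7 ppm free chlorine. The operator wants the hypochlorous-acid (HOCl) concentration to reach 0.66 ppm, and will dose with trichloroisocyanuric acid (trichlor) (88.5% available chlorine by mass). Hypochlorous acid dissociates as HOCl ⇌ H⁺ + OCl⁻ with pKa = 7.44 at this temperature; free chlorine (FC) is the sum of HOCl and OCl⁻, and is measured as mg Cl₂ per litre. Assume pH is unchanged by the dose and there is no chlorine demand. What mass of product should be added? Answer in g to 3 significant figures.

572 g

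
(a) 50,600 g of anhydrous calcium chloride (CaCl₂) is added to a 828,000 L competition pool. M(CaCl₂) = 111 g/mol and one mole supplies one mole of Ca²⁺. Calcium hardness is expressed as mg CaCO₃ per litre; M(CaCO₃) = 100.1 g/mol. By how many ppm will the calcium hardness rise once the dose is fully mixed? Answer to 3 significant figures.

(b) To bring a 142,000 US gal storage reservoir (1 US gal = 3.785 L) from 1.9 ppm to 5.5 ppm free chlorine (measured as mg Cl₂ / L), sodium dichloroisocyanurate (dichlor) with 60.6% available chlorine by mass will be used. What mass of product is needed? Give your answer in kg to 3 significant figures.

(a) 55.1 ppm; (b) 3.19 kg

(a) Moles of Ca²⁺: 50,600 g ÷ 111 g/mol = 455.9 mol.
(a) As CaCO₃: 455.9 mol × 100.1 g/mol = 45,630 g.
(a) Rise: 45,630 g / 828,000 L × 1000 = 55.11 mg/L.

(b) Volume: 142,000 US gal × 3.785 L/gal = 537,470 L.
(b) Chlorine deficit: 5.5 − 1.9 = 3.6 ppm = 3.6 mg/L as Cl₂.
(b) Cl₂ equivalent needed: 3.6 mg/L × 537,470 L = 1,935,000 mg = 1935 g.
(b) Product at 60.6% available chlorine: 1935 / 0.606 = 3193 g.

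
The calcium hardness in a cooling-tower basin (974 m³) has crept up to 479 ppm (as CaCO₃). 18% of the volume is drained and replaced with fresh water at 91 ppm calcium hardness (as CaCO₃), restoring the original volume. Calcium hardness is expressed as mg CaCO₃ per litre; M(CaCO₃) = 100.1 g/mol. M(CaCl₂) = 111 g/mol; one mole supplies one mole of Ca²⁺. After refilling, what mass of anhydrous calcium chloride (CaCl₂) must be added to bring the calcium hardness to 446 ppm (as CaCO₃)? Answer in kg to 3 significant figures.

39.8 kg

Volume: 974 m³ = 974,000 L.
After draining 18% and refilling: 479 × 0.82 + 91 × 0.18 = 409.16 ppm.
Deficit to target: 446 − 409.16 = 36.84 mg/L.
As CaCO₃: 36.84 mg/L × 974,000 L = 35,880 g; ÷ 100.1 = 358.5 mol Ca²⁺.
Mass: 358.5 × 111 = 39,790 g.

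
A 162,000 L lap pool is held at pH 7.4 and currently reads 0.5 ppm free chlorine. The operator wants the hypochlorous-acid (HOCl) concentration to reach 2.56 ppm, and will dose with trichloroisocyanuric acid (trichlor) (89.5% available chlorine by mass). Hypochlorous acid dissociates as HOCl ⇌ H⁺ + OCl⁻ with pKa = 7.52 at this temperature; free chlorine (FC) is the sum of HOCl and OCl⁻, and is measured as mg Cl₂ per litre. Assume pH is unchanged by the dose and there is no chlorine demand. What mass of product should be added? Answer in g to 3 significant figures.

[OCl⁻]/[HOCl] = 10^(pH − pKa) = 10^(7.4 − 7.52) = 0.7586; fraction as HOCl = 1/(1 + 0.7586) = 0.5686.
Free chlorine required for 2.56 ppm HOCl: 2.56 / 0.5686 = 4.502 ppm.
FC to add: 4.502 − 0.5 = 4.002 mg/L as Cl₂.
Cl₂ equivalent: 4.002 mg/L × 162,000 L = 648.3 g.
Product at 89.5% available Cl: 648.3 / 0.895 = 724.4 g.

724 g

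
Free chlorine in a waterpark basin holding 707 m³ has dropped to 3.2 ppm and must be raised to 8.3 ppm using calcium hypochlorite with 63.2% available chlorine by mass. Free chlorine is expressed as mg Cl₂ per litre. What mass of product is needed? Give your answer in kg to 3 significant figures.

Volume: 707 m³ = 707,000 L.
Chlorine deficit: 8.3 − 3.2 = 5.1 ppm = 5.1 mg/L as Cl₂.
Cl₂ equivalent needed: 5.1 mg/L × 707,000 L = 3,606,000 mg = 3606 g.
Product at 63.2% available chlorine: 3606 / 0.632 = 5705 g.

5.71 kg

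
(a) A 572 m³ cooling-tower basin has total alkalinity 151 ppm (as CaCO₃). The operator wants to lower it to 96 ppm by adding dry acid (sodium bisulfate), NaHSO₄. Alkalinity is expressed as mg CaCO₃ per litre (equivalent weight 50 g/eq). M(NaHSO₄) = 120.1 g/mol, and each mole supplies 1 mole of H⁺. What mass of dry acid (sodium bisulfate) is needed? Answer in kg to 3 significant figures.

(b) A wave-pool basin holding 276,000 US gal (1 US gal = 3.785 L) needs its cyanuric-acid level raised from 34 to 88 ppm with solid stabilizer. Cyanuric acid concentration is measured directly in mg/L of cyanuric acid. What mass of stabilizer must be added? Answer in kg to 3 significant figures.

(a) 75.6 kg; (b) 56.4 kg

(a) Volume: 572 m³ = 572,000 L.
(a) Alkalinity to neutralize: (151 − 96) = 55 mg/L as CaCO₃ × 572,000 L = 31,460 g as CaCO₃.
(a) Equivalents of H⁺ required: 31,460 ÷ 50 g/eq = 629.2 eq = 629.2 mol NaHSO₄.
(a) Mass of NaHSO₄: 629.2 × 120.1 = 75,570 g.

(b) Volume: 276,000 US gal × 3.785 L/gal = 1,044,660 L.
(b) CYA to add: (88 − 34) = 54 mg/L × 1,044,660 L = 56,410 g cyanuric acid.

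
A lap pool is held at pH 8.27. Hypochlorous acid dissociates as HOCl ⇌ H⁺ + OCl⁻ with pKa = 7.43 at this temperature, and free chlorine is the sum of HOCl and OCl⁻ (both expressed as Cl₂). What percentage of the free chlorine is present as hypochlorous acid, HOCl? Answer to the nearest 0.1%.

12.6%

[OCl⁻]/[HOCl] = 10^(pH − pKa) = 10^(8.27 − 7.43) = 10^0.84 = 6.918.
Fraction as HOCl = 1 / (1 + 6.918) = 0.1263.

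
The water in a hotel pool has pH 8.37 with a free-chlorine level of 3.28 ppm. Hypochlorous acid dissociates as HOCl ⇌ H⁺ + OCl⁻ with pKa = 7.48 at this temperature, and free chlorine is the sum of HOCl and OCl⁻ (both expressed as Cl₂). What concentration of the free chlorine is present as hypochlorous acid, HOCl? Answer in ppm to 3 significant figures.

[OCl⁻]/[HOCl] = 10^(pH − pKa) = 10^(8.37 − 7.48) = 10^0.89 = 7.762.
Fraction as HOCl = 1 / (1 + 7.762) = 0.1141.
HOCl = 0.1141 × 3.28 ppm = 0.3743 ppm.

0.374 ppm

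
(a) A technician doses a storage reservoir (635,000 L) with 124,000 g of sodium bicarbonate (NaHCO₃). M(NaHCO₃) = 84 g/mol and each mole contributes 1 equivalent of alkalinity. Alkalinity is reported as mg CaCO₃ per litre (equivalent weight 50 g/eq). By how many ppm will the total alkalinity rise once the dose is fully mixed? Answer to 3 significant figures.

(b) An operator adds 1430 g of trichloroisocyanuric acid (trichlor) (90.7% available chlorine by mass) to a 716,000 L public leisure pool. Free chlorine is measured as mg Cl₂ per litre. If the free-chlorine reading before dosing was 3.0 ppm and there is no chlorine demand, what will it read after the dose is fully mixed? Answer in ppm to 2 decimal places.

(a) 116 ppm; (b) 4.81 ppm

(a) Moles of NaHCO₃: 124,000 g ÷ 84 g/mol = 1476 mol → 1476 eq of alkalinity.
(a) As CaCO₃: 1476 eq × 50 g/eq = 73,810 g.
(a) Rise: 73,810 g / 635,000 L × 1000 = 116.2 mg/L.

(b) Available chlorine delivered: 1430 g × 0.907 = 1297 g as Cl₂.
(b) Concentration rise: 1297 g / 716,000 L = 1.811 mg/L = 1.81 ppm.
(b) Final FC: 3.0 + 1.81 = 4.81 ppm.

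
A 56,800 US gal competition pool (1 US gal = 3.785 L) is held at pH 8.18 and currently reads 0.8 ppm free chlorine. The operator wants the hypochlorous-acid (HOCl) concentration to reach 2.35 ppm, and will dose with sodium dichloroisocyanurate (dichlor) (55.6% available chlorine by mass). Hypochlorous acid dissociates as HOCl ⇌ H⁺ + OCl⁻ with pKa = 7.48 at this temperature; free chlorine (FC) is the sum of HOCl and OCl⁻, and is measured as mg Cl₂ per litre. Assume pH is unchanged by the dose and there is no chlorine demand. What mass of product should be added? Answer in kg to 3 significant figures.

Volume: 56,800 US gal × 3.785 L/gal = 214,988 L.
[OCl⁻]/[HOCl] = 10^(pH − pKa) = 10^(8.18 − 7.48) = 5.012; fraction as HOCl = 1/(1 + 5.012) = 0.1663.
Free chlorine required for 2.35 ppm HOCl: 2.35 / 0.1663 = 14.13 ppm.
FC to add: 14.13 − 0.8 = 13.33 mg/L as Cl₂.
Cl₂ equivalent: 13.33 mg/L × 214,988 L = 2865 g.
Product at 55.6% available Cl: 2865 / 0.556 = 5153 g.

5.15 kg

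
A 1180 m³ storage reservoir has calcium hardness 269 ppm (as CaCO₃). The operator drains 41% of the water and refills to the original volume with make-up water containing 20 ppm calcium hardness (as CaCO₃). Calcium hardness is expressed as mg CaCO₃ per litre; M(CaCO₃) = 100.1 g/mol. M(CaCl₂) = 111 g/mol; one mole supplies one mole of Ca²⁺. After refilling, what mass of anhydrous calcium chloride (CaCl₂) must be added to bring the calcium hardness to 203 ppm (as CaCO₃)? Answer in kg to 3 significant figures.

47.2 kg

Volume: 1180 m³ = 1,180,000 L.
After draining 41% and refilling: 269 × 0.59 + 20 × 0.41 = 166.91 ppm.
Deficit to target: 203 − 166.91 = 36.09 mg/L.
As CaCO₃: 36.09 mg/L × 1,180,000 L = 42,590 g; ÷ 100.1 = 425.4 mol Ca²⁺.
Mass: 425.4 × 111 = 47,220 g.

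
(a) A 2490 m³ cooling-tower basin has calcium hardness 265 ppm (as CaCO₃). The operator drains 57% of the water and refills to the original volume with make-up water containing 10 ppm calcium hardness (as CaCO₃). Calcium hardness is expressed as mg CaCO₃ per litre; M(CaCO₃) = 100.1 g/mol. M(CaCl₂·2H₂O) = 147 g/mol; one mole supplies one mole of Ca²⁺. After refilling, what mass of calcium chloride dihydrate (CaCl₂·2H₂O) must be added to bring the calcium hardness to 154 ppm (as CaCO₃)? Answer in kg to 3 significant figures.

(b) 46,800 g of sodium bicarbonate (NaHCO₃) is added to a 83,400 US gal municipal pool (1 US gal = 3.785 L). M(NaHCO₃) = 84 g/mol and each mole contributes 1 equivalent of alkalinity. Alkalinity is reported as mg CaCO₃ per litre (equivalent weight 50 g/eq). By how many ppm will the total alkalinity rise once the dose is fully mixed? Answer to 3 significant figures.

(a) 126 kg; (b) 88.2 ppm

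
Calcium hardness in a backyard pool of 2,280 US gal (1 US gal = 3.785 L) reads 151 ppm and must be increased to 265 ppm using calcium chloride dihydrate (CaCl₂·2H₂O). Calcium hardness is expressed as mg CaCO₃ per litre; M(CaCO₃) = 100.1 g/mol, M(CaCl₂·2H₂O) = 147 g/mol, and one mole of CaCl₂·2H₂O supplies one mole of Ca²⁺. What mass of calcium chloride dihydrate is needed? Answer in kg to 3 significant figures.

1.44 kg

Volume: 2,280 US gal × 3.785 L/gal = 8,630 L.
Hardness to add: (265 − 151) = 114 mg/L as CaCO₃ × 8,630 L = 983.8 g as CaCO₃.
Moles of Ca²⁺ (1 mol Ca²⁺ ≡ 1 mol CaCO₃): 983.8 / 100.1 g/mol = 9.828 mol.
Mass of CaCl₂·2H₂O: 9.828 × 147 = 1445 g.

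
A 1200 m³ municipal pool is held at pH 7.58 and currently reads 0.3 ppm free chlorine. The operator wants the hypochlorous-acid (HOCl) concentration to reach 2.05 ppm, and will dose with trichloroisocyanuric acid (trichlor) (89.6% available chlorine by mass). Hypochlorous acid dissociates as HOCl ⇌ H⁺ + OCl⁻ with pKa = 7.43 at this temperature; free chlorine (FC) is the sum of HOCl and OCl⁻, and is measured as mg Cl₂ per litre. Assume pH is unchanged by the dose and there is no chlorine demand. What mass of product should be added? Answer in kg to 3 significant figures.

6.22 kg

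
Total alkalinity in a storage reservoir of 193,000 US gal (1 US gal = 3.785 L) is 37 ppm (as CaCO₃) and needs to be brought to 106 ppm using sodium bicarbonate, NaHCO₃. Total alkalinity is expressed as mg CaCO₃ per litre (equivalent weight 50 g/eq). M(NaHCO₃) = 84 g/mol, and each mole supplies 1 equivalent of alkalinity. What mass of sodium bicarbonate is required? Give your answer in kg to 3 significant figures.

Volume: 193,000 US gal × 3.785 L/gal = 730,505 L.
Alkalinity to add: (106 − 37) = 69 mg/L as CaCO₃ × 730,505 L = 50,400 g as CaCO₃.
Equivalents: 50,400 g ÷ 50 g/eq = 1008 eq.
NaHCO₃ supplies 1 eq per mole → 1008 mol.
Mass: 1008 mol × 84 g/mol = 84,680 g.

84.7 kg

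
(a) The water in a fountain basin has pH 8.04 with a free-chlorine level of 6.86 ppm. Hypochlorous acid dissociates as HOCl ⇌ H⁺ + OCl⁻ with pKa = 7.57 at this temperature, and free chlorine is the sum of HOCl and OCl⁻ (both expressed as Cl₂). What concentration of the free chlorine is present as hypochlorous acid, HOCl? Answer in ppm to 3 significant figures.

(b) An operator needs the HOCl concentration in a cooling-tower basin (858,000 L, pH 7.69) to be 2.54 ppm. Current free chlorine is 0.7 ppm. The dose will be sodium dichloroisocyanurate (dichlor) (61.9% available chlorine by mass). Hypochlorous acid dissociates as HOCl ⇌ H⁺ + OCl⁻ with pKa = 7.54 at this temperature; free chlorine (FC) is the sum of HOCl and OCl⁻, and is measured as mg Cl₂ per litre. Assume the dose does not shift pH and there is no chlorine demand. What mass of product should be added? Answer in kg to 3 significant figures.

(a) [OCl⁻]/[HOCl] = 10^(pH − pKa) = 10^(8.04 − 7.57) = 10^0.47 = 2.951.
(a) Fraction as HOCl = 1 / (1 + 2.951) = 0.2531.
(a) HOCl = 0.2531 × 6.86 ppm = 1.736 ppm.

(b) [OCl⁻]/[HOCl] = 10^(pH − pKa) = 10^(7.69 − 7.54) = 1.413; fraction as HOCl = 1/(1 + 1.413) = 0.4145.
(b) Free chlorine required for 2.54 ppm HOCl: 2.54 / 0.4145 = 6.128 ppm.
(b) FC to add: 6.128 − 0.7 = 5.428 mg/L as Cl₂.
(b) Cl₂ equivalent: 5.428 mg/L × 858,000 L = 4657 g.
(b) Product at 61.9% available Cl: 4657 / 0.619 = 7524 g.

(a) 1.74 ppm; (b) 7.52 kg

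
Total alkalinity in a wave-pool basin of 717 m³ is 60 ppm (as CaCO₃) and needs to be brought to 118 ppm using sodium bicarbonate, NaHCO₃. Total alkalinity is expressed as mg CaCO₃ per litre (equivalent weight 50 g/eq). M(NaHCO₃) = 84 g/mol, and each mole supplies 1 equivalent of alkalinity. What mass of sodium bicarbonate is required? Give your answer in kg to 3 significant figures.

Volume: 717 m³ = 717,000 L.
Alkalinity to add: (118 − 60) = 58 mg/L as CaCO₃ × 717,000 L = 41,590 g as CaCO₃.
Equivalents: 41,590 g ÷ 50 g/eq = 831.7 eq.
NaHCO₃ supplies 1 eq per mole → 831.7 mol.
Mass: 831.7 mol × 84 g/mol = 69,860 g.

69.9 kg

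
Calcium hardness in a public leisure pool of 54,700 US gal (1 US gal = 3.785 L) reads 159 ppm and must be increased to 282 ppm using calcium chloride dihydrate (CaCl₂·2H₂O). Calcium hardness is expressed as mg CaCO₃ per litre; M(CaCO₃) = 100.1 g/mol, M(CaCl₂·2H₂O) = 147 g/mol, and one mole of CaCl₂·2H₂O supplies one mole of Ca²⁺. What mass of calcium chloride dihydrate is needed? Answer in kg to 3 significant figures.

37.4 kg

Volume: 54,700 US gal × 3.785 L/gal = 207,040 L.
Hardness to add: (282 − 159) = 123 mg/L as CaCO₃ × 207,040 L = 25,470 g as CaCO₃.
Moles of Ca²⁺ (1 mol Ca²⁺ ≡ 1 mol CaCO₃): 25,470 / 100.1 g/mol = 254.4 mol.
Mass of CaCl₂·2H₂O: 254.4 × 147 = 37,400 g.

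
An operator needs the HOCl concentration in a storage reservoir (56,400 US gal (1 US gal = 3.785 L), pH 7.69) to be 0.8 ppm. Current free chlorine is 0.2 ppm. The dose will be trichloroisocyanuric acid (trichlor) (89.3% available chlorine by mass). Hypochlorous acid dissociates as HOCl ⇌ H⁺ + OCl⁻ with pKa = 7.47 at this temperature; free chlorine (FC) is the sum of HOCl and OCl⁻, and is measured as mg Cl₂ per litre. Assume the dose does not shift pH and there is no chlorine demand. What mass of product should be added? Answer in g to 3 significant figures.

Volume: 56,400 US gal × 3.785 L/gal = 213,474 L.
[OCl⁻]/[HOCl] = 10^(pH − pKa) = 10^(7.69 − 7.47) = 1.66; fraction as HOCl = 1/(1 + 1.66) = 0.376.
Free chlorine required for 0.8 ppm HOCl: 0.8 / 0.376 = 2.128 ppm.
FC to add: 2.128 − 0.2 = 1.928 mg/L as Cl₂.
Cl₂ equivalent: 1.928 mg/L × 213,474 L = 411.5 g.
Product at 89.3% available Cl: 411.5 / 0.893 = 460.8 g.

461 g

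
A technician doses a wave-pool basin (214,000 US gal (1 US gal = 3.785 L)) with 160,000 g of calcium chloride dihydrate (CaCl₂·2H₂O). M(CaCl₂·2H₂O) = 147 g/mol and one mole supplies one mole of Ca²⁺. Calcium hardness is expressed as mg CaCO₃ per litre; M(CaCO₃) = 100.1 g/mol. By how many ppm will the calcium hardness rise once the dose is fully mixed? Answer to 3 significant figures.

Volume: 214,000 US gal × 3.785 L/gal = 809,990 L.
Moles of Ca²⁺: 160,000 g ÷ 147 g/mol = 1088 mol.
As CaCO₃: 1088 mol × 100.1 g/mol = 109,000 g.
Rise: 109,000 g / 809,990 L × 1000 = 134.5 mg/L.

135 ppm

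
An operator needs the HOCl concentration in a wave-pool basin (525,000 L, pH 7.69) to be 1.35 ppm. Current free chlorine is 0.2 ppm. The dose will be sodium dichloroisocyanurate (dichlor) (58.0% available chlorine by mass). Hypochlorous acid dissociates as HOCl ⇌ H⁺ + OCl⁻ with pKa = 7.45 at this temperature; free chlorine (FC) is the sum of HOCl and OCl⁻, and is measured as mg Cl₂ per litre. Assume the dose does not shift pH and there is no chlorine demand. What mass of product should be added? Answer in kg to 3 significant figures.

[OCl⁻]/[HOCl] = 10^(pH − pKa) = 10^(7.69 − 7.45) = 1.738; fraction as HOCl = 1/(1 + 1.738) = 0.3653.
Free chlorine required for 1.35 ppm HOCl: 1.35 / 0.3653 = 3.696 ppm.
FC to add: 3.696 − 0.2 = 3.496 mg/L as Cl₂.
Cl₂ equivalent: 3.496 mg/L × 525,000 L = 1835 g.
Product at 58.0% available Cl: 1835 / 0.58 = 3165 g.

3.16 kg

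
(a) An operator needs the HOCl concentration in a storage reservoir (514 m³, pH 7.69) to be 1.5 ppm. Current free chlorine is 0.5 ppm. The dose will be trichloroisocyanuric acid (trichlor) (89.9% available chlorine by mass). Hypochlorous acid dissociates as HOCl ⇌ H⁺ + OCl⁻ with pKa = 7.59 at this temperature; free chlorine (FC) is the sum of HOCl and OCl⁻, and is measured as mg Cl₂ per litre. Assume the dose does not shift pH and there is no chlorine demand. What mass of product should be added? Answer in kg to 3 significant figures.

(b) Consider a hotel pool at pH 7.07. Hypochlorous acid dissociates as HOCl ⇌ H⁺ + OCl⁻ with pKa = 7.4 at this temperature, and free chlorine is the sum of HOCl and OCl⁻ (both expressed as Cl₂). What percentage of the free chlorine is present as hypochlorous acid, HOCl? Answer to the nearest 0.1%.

(a) Volume: 514 m³ = 514,000 L.
(a) [OCl⁻]/[HOCl] = 10^(pH − pKa) = 10^(7.69 − 7.59) = 1.259; fraction as HOCl = 1/(1 + 1.259) = 0.4427.
(a) Free chlorine required for 1.5 ppm HOCl: 1.5 / 0.4427 = 3.388 ppm.
(a) FC to add: 3.388 − 0.5 = 2.888 mg/L as Cl₂.
(a) Cl₂ equivalent: 2.888 mg/L × 514,000 L = 1485 g.
(a) Product at 89.9% available Cl: 1485 / 0.899 = 1651 g.

(b) [OCl⁻]/[HOCl] = 10^(pH − pKa) = 10^(7.07 − 7.4) = 10^-0.33 = 0.4677.
(b) Fraction as HOCl = 1 / (1 + 0.4677) = 0.6813.

(a) 1.65 kg; (b) 68.1%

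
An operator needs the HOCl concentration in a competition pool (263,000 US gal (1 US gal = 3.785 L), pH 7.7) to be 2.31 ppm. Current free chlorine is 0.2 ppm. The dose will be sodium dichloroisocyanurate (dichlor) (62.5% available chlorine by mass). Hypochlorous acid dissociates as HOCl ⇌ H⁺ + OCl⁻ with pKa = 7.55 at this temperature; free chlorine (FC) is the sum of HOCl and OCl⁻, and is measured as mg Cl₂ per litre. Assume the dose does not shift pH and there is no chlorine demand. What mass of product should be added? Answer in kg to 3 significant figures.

Volume: 263,000 US gal × 3.785 L/gal = 995,455 L.
[OCl⁻]/[HOCl] = 10^(pH − pKa) = 10^(7.7 − 7.55) = 1.413; fraction as HOCl = 1/(1 + 1.413) = 0.4145.
Free chlorine required for 2.31 ppm HOCl: 2.31 / 0.4145 = 5.573 ppm.
FC to add: 5.573 − 0.2 = 5.373 mg/L as Cl₂.
Cl₂ equivalent: 5.373 mg/L × 995,455 L = 5349 g.
Product at 62.5% available Cl: 5349 / 0.625 = 8558 g.

8.56 kg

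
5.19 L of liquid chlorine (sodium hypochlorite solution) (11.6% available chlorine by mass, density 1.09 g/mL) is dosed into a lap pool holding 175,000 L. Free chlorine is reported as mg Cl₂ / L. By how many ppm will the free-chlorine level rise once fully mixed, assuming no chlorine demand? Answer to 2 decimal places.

3.75 ppm

Mass of solution: 5.19 L × 1000 mL/L × 1.09 g/mL = 5657 g.
Available chlorine delivered: 5657 g × 0.116 = 656.2 g as Cl₂.
Concentration rise: 656.2 g / 175,000 L = 3.75 mg/L = 3.75 ppm.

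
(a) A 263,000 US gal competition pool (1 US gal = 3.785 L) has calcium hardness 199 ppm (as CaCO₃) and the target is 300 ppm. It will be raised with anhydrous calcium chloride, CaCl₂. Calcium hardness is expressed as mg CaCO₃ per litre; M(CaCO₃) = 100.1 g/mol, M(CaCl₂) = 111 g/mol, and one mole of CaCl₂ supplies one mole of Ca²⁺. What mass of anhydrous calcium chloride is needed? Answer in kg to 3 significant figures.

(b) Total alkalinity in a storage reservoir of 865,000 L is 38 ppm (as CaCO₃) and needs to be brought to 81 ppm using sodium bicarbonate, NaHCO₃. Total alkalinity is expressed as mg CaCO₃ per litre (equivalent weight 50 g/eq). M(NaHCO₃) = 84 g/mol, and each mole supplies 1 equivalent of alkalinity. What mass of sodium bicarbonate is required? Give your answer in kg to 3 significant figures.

(a) Volume: 263,000 US gal × 3.785 L/gal = 995,455 L.
(a) Hardness to add: (300 − 199) = 101 mg/L as CaCO₃ × 995,455 L = 100,500 g as CaCO₃.
(a) Moles of Ca²⁺ (1 mol Ca²⁺ ≡ 1 mol CaCO₃): 100,500 / 100.1 g/mol = 1004 mol.
(a) Mass of CaCl₂: 1004 × 111 = 111,500 g.

(b) Alkalinity to add: (81 − 38) = 43 mg/L as CaCO₃ × 865,000 L = 37,200 g as CaCO₃.
(b) Equivalents: 37,200 g ÷ 50 g/eq = 743.9 eq.
(b) NaHCO₃ supplies 1 eq per mole → 743.9 mol.
(b) Mass: 743.9 mol × 84 g/mol = 62,490 g.

(a) 111 kg; (b) 62.5 kg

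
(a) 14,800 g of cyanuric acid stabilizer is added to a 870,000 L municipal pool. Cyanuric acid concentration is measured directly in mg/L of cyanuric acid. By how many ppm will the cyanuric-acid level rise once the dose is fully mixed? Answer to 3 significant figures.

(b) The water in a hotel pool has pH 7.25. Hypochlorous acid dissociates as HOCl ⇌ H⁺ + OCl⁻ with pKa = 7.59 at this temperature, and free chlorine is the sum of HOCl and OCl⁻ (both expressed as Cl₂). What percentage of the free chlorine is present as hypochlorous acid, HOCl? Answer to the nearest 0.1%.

(a) Rise: 14,800 g / 870,000 L × 1000 = 17.01 mg/L.

(b) [OCl⁻]/[HOCl] = 10^(pH − pKa) = 10^(7.25 − 7.59) = 10^-0.34 = 0.4571.
(b) Fraction as HOCl = 1 / (1 + 0.4571) = 0.6863.

(a) 17.0 ppm; (b) 68.6%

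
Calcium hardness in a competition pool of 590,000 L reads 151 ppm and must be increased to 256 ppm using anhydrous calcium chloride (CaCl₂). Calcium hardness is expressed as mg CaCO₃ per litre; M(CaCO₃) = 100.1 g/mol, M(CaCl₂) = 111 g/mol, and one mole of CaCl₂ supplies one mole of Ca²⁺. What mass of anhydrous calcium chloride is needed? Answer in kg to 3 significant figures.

68.7 kg

Hardness to add: (256 − 151) = 105 mg/L as CaCO₃ × 590,000 L = 61,950 g as CaCO₃.
Moles of Ca²⁺ (1 mol Ca²⁺ ≡ 1 mol CaCO₃): 61,950 / 100.1 g/mol = 618.9 mol.
Mass of CaCl₂: 618.9 × 111 = 68,700 g.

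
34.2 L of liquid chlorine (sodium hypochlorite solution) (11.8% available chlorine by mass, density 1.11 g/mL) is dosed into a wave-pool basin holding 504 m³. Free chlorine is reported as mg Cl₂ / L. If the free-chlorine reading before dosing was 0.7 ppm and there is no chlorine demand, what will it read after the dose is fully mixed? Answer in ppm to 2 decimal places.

Volume: 504 m³ = 504,000 L.
Mass of solution: 34.2 L × 1000 mL/L × 1.11 g/mL = 37,960 g.
Available chlorine delivered: 37,960 g × 0.118 = 4480 g as Cl₂.
Concentration rise: 4480 g / 504,000 L = 8.888 mg/L = 8.89 ppm.
Final FC: 0.7 + 8.89 = 9.59 ppm.

9.59 ppm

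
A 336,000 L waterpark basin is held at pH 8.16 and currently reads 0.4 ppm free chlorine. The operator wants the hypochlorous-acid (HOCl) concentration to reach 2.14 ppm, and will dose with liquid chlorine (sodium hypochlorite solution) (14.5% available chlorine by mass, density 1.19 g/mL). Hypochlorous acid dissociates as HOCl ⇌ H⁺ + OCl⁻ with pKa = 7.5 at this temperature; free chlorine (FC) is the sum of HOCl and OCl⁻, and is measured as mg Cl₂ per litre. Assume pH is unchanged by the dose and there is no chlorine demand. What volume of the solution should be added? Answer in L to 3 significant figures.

22.4 L

[OCl⁻]/[HOCl] = 10^(pH − pKa) = 10^(8.16 − 7.5) = 4.571; fraction as HOCl = 1/(1 + 4.571) = 0.1795.
Free chlorine required for 2.14 ppm HOCl: 2.14 / 0.1795 = 11.92 ppm.
FC to add: 11.92 − 0.4 = 11.52 mg/L as Cl₂.
Cl₂ equivalent: 11.52 mg/L × 336,000 L = 3871 g.
Product at 14.5% available Cl: 3871 / 0.145 = 26,700 g.
Volume: 26,700 g ÷ 1.19 g/mL = 22,440 mL.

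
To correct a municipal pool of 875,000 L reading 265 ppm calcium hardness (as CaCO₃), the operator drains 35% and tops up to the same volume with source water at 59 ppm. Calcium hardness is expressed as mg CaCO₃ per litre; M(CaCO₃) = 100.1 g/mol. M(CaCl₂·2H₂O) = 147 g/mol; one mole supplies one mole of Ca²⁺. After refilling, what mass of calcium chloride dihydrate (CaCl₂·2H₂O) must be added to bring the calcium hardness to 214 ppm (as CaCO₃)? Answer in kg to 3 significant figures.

27.1 kg

After draining 35% and refilling: 265 × 0.65 + 59 × 0.35 = 192.9 ppm.
Deficit to target: 214 − 192.9 = 21.1 mg/L.
As CaCO₃: 21.1 mg/L × 875,000 L = 18,460 g; ÷ 100.1 = 184.4 mol Ca²⁺.
Mass: 184.4 × 147 = 27,110 g.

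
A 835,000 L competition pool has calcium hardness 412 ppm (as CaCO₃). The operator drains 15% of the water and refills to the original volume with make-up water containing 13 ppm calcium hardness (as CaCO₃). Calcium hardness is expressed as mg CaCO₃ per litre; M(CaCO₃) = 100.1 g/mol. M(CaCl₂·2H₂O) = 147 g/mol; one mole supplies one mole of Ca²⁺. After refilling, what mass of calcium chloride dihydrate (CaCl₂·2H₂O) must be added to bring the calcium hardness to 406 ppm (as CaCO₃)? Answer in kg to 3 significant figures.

66.0 kg

After draining 15% and refilling: 412 × 0.85 + 13 × 0.15 = 352.15 ppm.
Deficit to target: 406 − 352.15 = 53.85 mg/L.
As CaCO₃: 53.85 mg/L × 835,000 L = 44,960 g; ÷ 100.1 = 449.2 mol Ca²⁺.
Mass: 449.2 × 147 = 66,030 g.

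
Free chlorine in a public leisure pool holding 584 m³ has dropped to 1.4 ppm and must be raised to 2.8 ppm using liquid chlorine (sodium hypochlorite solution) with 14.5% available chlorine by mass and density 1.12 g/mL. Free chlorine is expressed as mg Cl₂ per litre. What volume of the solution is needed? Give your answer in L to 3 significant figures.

Volume: 584 m³ = 584,000 L.
Chlorine deficit: 2.8 − 1.4 = 1.4 ppm = 1.4 mg/L as Cl₂.
Cl₂ equivalent needed: 1.4 mg/L × 584,000 L = 817,600 mg = 817.6 g.
Product at 14.5% available chlorine: 817.6 / 0.145 = 5639 g.
Volume at density 1.12 g/mL: 5639 g ÷ 1.12 g/mL = 5034 mL.

5.03 L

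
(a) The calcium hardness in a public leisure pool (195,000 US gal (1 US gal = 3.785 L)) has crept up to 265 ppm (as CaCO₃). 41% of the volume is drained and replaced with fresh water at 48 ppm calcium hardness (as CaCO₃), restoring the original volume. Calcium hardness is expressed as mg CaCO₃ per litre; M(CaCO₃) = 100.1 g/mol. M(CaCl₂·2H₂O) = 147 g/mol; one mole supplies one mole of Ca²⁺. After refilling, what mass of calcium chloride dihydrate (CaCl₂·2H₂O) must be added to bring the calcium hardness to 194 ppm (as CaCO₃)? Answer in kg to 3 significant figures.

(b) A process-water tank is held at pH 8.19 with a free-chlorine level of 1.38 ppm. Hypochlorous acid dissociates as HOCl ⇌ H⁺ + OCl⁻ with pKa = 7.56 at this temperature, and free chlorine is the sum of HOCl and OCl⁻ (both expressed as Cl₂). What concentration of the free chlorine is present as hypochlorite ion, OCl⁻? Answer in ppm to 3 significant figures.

(a) Volume: 195,000 US gal × 3.785 L/gal = 738,075 L.
(a) After draining 41% and refilling: 265 × 0.59 + 48 × 0.41 = 176.03 ppm.
(a) Deficit to target: 194 − 176.03 = 17.97 mg/L.
(a) As CaCO₃: 17.97 mg/L × 738,075 L = 13,260 g; ÷ 100.1 = 132.5 mol Ca²⁺.
(a) Mass: 132.5 × 147 = 19,480 g.

(b) [OCl⁻]/[HOCl] = 10^(pH − pKa) = 10^(8.19 − 7.56) = 10^0.63 = 4.266.
(b) Fraction as HOCl = 1 / (1 + 4.266) = 0.1899.
(b) OCl⁻ = (1 − 0.1899) × 1.38 ppm = 1.118 ppm.

(a) 19.5 kg; (b) 1.12 ppm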